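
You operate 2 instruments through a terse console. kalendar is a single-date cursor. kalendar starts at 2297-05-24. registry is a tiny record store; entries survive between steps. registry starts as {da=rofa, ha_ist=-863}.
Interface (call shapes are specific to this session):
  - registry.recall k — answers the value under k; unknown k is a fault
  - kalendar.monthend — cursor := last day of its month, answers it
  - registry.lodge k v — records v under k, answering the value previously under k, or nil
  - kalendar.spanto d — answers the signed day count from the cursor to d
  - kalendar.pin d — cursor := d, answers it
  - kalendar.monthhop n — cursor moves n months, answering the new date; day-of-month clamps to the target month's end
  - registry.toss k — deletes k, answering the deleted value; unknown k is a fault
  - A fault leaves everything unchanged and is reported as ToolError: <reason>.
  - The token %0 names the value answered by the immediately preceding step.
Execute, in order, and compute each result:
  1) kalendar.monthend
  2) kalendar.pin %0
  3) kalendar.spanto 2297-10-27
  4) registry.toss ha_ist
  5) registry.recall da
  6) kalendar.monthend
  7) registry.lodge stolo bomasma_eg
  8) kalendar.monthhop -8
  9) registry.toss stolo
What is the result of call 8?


Answer: 2296-09-30

Derivation:
Act: kalendar.monthend[]
Obs: 2297-05-31
Act: kalendar.pin[d='%0']
Obs: 2297-05-31
Act: kalendar.spanto[d='2297-10-27']
Obs: 149
Act: registry.toss[k='ha_ist']
Obs: -863
Act: registry.recall[k='da']
Obs: rofa
Act: kalendar.monthend[]
Obs: 2297-05-31
Act: registry.lodge[k='stolo'; v='bomasma_eg']
Obs: nil
Act: kalendar.monthhop[n='-8']
Obs: 2296-09-30
Act: registry.toss[k='stolo']
Obs: bomasma_eg


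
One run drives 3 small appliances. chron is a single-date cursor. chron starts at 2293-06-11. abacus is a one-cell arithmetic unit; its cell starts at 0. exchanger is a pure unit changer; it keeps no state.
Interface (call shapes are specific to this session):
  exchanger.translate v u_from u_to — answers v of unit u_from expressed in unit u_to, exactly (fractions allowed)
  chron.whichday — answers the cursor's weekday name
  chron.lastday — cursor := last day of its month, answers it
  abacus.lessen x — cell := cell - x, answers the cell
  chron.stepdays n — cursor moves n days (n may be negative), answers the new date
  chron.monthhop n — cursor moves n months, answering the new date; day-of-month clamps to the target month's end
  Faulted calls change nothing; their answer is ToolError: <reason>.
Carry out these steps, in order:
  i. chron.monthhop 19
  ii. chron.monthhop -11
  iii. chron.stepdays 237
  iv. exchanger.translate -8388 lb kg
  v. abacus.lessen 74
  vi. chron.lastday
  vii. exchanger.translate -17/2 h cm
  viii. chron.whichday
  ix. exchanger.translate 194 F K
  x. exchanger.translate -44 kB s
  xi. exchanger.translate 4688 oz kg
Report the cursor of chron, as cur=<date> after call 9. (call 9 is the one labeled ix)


Answer: cur=2294-10-31

Derivation:
Using monthhop on n→19, — result: 2295-01-11.
I call monthhop on n→-11, — result: 2294-02-11.
Invoking stepdays on n→237, and get 2294-10-06.
Using translate on v→-8388, u_from→lb, u_to→kg, and observe -95118319989/25000000.
I run lessen on x→74, which returns -74.
Invoking lastday, which returns 2294-10-31.
I invoke translate on v→-17/2, u_from→h, u_to→cm, giving ToolError: incompatible units.
I invoke whichday(), and see Wednesday.
I use translate on v→194, u_from→F, u_to→K, which returns 7263/20.
Next I call translate on v→-44, u_from→kB, u_to→s, — result: ToolError: incompatible units.
Then translate on v→4688, u_from→oz, u_to→kg, — result: 13290256441/100000000.


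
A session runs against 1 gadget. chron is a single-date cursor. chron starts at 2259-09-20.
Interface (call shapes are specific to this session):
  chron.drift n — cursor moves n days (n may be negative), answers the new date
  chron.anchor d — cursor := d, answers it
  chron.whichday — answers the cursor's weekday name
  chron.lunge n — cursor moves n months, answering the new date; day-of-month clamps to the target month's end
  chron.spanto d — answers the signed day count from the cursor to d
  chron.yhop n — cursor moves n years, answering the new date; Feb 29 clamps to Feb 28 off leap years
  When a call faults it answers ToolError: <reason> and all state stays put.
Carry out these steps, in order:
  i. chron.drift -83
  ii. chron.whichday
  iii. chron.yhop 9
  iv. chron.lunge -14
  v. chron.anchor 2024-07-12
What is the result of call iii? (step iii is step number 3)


Answer: 2268-06-29

Derivation:
-- 1. drift(n: -83) => 2259-06-29
-- 2. whichday() => Wednesday
-- 3. yhop(n: 9) => 2268-06-29
-- 4. lunge(n: -14) => 2267-04-29
-- 5. anchor(d: 2024-07-12) => 2024-07-12


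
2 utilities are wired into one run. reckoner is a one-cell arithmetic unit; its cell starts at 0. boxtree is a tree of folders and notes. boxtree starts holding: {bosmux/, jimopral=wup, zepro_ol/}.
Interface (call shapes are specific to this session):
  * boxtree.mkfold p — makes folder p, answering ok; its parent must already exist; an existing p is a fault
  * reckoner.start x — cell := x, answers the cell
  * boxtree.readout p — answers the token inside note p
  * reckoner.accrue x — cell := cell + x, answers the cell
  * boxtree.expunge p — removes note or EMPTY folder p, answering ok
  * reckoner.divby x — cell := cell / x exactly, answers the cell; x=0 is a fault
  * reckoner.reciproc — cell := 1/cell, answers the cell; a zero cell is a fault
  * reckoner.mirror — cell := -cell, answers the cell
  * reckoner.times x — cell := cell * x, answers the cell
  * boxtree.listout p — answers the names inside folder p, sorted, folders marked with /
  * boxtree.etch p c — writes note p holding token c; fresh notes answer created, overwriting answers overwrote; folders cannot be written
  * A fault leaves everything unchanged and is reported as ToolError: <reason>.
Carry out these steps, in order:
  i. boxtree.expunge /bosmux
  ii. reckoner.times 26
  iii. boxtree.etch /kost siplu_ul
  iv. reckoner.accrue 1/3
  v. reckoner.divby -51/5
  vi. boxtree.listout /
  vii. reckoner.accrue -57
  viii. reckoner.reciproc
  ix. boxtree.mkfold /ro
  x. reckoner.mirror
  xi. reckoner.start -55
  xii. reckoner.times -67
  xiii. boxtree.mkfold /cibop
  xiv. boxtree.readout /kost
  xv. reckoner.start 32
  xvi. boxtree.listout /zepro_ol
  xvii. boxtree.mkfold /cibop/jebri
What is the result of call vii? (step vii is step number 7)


I use boxtree.expunge on p: /bosmux, yielding ok.
Then reckoner.times on x: 26, which returns 0.
I use boxtree.etch on p: /kost, c: siplu_ul: created.
Using reckoner.accrue on x: 1/3, giving 1/3.
Using reckoner.divby on x: -51/5, → -5/153.
Now I run boxtree.listout on p: /, giving [jimopral, kost, zepro_ol/].
I try reckoner.accrue on x: -57, giving -8726/153.
Using reckoner.reciproc, which returns -153/8726.
Now I run boxtree.mkfold on p: /ro, yielding ok.
I invoke reckoner.mirror, and see 153/8726.
Invoking reckoner.start on x: -55, — result: -55.
I try reckoner.times on x: -67, and observe 3685.
Now I run boxtree.mkfold on p: /cibop, giving ok.
Now I run boxtree.readout on p: /kost, yielding siplu_ul.
Using reckoner.start on x: 32, → 32.
Now I run boxtree.listout on p: /zepro_ol, giving [].
Invoking boxtree.mkfold on p: /cibop/jebri: ok.

Answer: -8726/153


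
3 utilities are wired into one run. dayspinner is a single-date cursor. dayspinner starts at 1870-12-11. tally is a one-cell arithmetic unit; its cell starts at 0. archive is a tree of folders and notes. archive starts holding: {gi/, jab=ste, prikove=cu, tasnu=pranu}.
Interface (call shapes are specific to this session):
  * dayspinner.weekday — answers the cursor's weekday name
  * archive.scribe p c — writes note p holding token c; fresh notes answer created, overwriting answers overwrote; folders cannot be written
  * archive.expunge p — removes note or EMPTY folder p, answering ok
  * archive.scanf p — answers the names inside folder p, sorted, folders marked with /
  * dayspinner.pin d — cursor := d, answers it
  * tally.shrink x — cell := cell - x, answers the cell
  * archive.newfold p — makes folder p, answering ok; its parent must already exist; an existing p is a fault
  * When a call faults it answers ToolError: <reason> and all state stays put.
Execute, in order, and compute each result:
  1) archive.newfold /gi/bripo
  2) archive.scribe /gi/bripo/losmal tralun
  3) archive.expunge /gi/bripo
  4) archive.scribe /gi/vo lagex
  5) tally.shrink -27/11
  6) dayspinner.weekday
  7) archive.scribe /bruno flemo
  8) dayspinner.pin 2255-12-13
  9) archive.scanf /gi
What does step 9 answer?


Answer: [bripo/, vo]

Derivation:
;; 1. archive.newfold(/gi/bripo) => ok
;; 2. archive.scribe(/gi/bripo/losmal, tralun) => created
;; 3. archive.expunge(/gi/bripo) => ToolError: not empty
;; 4. archive.scribe(/gi/vo, lagex) => created
;; 5. tally.shrink(-27/11) => 27/11
;; 6. dayspinner.weekday() => Sunday
;; 7. archive.scribe(/bruno, flemo) => created
;; 8. dayspinner.pin(2255-12-13) => 2255-12-13
;; 9. archive.scanf(/gi) => [bripo/, vo]


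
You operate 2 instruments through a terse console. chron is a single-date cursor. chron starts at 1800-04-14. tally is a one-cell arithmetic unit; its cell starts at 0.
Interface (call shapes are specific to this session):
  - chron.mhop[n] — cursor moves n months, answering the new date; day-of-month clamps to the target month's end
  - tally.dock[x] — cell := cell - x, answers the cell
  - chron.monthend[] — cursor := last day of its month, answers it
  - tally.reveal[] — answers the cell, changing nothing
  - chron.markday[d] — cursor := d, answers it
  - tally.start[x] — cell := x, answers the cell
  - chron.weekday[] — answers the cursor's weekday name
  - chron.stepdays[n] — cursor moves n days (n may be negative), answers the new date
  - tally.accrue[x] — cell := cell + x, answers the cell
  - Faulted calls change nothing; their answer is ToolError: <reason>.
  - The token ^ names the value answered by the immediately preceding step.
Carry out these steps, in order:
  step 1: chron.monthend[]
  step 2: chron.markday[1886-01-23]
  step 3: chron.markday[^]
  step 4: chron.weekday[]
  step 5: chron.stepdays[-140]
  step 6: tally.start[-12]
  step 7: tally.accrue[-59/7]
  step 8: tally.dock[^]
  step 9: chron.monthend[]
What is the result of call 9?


I try chron.monthend(), yielding 1800-04-30.
I invoke chron.markday passing d: 1886-01-23, yielding 1886-01-23.
Calling chron.markday passing d: ^, yielding 1886-01-23.
I run chron.weekday(), → Saturday.
I run chron.stepdays passing n: -140: 1885-09-05.
I run tally.start passing x: -12, → -12.
Then tally.accrue passing x: -59/7, and observe -143/7.
I invoke tally.dock passing x: ^, → 0.
Using chron.monthend, and see 1885-09-30.

Answer: 1885-09-30


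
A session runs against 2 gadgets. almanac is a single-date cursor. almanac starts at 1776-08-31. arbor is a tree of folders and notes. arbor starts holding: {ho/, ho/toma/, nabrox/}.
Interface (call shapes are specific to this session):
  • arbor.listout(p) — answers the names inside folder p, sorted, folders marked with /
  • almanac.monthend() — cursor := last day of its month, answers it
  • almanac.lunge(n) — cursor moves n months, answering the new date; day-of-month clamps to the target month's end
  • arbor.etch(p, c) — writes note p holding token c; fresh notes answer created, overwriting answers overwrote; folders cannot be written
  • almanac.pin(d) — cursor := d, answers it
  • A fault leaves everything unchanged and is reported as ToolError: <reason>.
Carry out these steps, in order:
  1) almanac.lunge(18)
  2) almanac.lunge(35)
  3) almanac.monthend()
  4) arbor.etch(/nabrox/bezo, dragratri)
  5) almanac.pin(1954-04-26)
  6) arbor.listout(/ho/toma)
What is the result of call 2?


Answer: 1781-01-28

Derivation:
I call lunge with 18, which returns 1778-02-28.
Next I call lunge with 35, giving 1781-01-28.
Next I call monthend(), → 1781-01-31.
I try etch with /nabrox/bezo, dragratri, which returns created.
Next I call pin with 1954-04-26, and see 1954-04-26.
Using listout with /ho/toma, — result: [].


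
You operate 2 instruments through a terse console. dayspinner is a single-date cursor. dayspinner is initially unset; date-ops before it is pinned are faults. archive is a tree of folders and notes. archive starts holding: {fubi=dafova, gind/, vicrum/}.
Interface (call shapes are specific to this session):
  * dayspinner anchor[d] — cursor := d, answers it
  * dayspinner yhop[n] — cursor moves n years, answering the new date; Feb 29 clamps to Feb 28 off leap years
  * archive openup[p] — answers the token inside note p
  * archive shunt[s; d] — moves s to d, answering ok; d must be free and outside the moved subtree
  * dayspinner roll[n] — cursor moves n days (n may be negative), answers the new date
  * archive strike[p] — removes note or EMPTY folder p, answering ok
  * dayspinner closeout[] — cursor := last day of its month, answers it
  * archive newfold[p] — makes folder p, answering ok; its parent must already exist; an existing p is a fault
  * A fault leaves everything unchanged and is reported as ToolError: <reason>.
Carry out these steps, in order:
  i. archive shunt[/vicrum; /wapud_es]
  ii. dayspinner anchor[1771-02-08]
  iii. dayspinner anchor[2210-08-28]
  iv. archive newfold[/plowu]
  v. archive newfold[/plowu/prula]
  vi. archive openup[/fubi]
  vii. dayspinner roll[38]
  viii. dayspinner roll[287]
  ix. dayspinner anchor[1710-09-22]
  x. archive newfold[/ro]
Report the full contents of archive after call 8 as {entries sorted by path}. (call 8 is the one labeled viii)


-- archive shunt(s='/vicrum', d='/wapud_es') == ok
-- dayspinner anchor(d='1771-02-08') == 1771-02-08
-- dayspinner anchor(d='2210-08-28') == 2210-08-28
-- archive newfold(p='/plowu') == ok
-- archive newfold(p='/plowu/prula') == ok
-- archive openup(p='/fubi') == dafova
-- dayspinner roll(n='38') == 2210-10-05
-- dayspinner roll(n='287') == 2211-07-19
-- dayspinner anchor(d='1710-09-22') == 1710-09-22
-- archive newfold(p='/ro') == ok

Answer: {fubi=dafova, gind/, plowu/, plowu/prula/, wapud_es/}


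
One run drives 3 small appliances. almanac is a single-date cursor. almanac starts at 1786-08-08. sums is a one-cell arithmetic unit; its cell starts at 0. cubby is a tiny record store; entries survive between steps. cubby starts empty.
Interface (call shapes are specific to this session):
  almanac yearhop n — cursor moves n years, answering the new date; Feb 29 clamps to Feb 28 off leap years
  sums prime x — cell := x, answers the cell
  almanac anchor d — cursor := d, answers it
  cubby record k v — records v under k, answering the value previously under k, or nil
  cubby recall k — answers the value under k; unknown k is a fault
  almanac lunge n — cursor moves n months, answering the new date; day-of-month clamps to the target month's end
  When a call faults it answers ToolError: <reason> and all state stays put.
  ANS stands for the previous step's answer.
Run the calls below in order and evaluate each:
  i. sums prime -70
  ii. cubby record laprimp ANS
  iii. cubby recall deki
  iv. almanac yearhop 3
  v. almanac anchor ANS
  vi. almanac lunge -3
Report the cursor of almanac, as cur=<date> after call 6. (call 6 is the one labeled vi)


Answer: cur=1789-05-08

Derivation:
Using sums prime(x=-70), → -70.
Next I call cubby record(k=laprimp, v=ANS): nil.
I call cubby recall(k=deki), → ToolError: no such key deki.
I invoke almanac yearhop(n=3), → 1789-08-08.
I invoke almanac anchor(d=ANS), and get 1789-08-08.
Calling almanac lunge(n=-3), — result: 1789-05-08.


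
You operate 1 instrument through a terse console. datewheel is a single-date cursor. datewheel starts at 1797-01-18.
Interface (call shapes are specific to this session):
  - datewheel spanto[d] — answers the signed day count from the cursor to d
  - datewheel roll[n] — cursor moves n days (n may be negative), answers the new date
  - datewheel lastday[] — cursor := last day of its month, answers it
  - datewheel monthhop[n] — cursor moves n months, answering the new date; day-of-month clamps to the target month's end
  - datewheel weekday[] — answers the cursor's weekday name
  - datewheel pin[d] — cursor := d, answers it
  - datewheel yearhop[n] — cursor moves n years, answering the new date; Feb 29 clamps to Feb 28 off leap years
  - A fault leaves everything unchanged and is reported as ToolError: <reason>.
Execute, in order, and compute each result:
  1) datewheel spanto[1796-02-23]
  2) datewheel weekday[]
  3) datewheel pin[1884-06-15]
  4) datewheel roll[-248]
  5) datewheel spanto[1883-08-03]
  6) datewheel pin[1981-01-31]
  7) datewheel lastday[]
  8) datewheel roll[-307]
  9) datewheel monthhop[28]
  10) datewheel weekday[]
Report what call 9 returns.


// datewheel spanto(d='1796-02-23') : -330
// datewheel weekday() : Wednesday
// datewheel pin(d='1884-06-15') : 1884-06-15
// datewheel roll(n='-248') : 1883-10-11
// datewheel spanto(d='1883-08-03') : -69
// datewheel pin(d='1981-01-31') : 1981-01-31
// datewheel lastday() : 1981-01-31
// datewheel roll(n='-307') : 1980-03-30
// datewheel monthhop(n='28') : 1982-07-30
// datewheel weekday() : Friday

Answer: 1982-07-30


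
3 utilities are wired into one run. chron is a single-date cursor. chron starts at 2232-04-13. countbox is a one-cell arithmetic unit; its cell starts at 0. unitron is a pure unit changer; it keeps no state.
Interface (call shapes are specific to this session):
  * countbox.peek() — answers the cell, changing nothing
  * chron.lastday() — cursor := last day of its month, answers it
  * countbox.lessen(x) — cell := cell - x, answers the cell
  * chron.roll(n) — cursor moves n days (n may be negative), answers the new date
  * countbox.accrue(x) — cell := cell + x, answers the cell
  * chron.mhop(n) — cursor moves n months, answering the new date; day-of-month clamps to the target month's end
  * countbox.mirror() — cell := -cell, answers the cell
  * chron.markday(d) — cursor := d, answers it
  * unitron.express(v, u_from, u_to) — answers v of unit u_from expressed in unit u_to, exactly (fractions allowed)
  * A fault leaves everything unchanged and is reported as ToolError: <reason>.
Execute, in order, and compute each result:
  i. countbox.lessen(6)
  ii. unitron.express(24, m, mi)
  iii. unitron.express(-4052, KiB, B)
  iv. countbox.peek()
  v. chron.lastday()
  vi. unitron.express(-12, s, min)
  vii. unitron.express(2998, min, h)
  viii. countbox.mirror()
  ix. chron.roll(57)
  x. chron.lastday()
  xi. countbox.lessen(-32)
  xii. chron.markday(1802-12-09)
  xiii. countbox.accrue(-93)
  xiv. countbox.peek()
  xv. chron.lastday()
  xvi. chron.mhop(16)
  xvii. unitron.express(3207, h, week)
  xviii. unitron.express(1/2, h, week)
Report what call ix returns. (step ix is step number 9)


Answer: 2232-06-26

Derivation:
// countbox.lessen(x='6') => -6
// unitron.express(v='24', u_from='m', u_to='mi') => 125/8382
// unitron.express(v='-4052', u_from='KiB', u_to='B') => -4149248
// countbox.peek() => -6
// chron.lastday() => 2232-04-30
// unitron.express(v='-12', u_from='s', u_to='min') => -1/5
// unitron.express(v='2998', u_from='min', u_to='h') => 1499/30
// countbox.mirror() => 6
// chron.roll(n='57') => 2232-06-26
// chron.lastday() => 2232-06-30
// countbox.lessen(x='-32') => 38
// chron.markday(d='1802-12-09') => 1802-12-09
// countbox.accrue(x='-93') => -55
// countbox.peek() => -55
// chron.lastday() => 1802-12-31
// chron.mhop(n='16') => 1804-04-30
// unitron.express(v='3207', u_from='h', u_to='week') => 1069/56
// unitron.express(v='1/2', u_from='h', u_to='week') => 1/336


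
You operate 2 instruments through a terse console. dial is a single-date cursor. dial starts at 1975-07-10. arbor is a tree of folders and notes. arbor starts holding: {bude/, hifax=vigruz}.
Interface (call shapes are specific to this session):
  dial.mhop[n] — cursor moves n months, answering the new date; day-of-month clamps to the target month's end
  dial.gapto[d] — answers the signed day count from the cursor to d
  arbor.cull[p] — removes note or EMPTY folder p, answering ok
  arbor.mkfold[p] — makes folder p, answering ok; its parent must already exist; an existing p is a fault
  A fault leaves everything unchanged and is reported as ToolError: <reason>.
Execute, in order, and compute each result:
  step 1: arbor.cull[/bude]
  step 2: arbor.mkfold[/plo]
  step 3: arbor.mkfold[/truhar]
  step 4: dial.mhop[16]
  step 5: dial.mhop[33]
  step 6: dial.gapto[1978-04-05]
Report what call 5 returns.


Answer: 1979-08-10

Derivation:
-> arbor.cull(p='/bude')
<- ok
-> arbor.mkfold(p='/plo')
<- ok
-> arbor.mkfold(p='/truhar')
<- ok
-> dial.mhop(n='16')
<- 1976-11-10
-> dial.mhop(n='33')
<- 1979-08-10
-> dial.gapto(d='1978-04-05')
<- -492


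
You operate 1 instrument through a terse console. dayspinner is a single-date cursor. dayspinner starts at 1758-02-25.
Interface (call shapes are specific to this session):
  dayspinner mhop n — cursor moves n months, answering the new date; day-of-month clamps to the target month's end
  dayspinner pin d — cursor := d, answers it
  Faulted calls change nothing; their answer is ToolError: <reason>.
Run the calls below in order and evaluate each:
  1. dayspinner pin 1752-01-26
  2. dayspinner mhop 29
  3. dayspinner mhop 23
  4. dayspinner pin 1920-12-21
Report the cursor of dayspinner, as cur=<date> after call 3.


Answer: cur=1756-05-26

Derivation:
// 1. dayspinner pin(d=1752-01-26) == 1752-01-26
// 2. dayspinner mhop(n=29) == 1754-06-26
// 3. dayspinner mhop(n=23) == 1756-05-26
// 4. dayspinner pin(d=1920-12-21) == 1920-12-21


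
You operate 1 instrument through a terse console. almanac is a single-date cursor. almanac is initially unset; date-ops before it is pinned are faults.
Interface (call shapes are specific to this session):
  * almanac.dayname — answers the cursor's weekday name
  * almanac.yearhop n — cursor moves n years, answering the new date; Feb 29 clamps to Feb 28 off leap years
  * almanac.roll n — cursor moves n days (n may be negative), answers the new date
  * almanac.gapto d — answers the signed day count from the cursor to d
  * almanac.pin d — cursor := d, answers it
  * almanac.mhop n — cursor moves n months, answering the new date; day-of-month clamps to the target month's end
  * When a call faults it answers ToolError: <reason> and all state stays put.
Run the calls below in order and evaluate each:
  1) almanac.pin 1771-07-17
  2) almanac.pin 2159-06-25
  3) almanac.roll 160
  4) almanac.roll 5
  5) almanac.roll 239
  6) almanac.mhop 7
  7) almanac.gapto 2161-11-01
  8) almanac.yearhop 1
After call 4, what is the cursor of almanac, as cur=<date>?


-> almanac.pin(d='1771-07-17')
<- 1771-07-17
-> almanac.pin(d='2159-06-25')
<- 2159-06-25
-> almanac.roll(n='160')
<- 2159-12-02
-> almanac.roll(n='5')
<- 2159-12-07
-> almanac.roll(n='239')
<- 2160-08-02
-> almanac.mhop(n='7')
<- 2161-03-02
-> almanac.gapto(d='2161-11-01')
<- 244
-> almanac.yearhop(n='1')
<- 2162-03-02

Answer: cur=2159-12-07


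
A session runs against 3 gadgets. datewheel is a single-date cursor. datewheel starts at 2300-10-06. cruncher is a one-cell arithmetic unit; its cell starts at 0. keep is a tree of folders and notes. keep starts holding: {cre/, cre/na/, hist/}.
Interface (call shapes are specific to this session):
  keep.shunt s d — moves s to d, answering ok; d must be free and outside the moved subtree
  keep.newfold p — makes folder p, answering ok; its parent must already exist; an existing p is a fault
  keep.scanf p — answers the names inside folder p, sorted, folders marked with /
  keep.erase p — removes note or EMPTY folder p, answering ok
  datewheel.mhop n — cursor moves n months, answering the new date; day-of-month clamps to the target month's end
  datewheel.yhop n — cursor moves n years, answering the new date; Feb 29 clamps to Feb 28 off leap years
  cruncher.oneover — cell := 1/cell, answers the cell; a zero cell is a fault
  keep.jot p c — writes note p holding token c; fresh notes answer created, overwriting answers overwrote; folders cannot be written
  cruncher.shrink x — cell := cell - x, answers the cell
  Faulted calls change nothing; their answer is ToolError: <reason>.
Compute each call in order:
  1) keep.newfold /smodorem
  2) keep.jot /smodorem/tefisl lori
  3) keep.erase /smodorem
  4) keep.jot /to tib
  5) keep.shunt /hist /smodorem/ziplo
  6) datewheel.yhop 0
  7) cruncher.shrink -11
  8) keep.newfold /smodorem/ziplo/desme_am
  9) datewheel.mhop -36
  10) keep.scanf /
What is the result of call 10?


Answer: [cre/, smodorem/, to]

Derivation:
Do: keep.newfold[p→/smodorem]
See: ok
Do: keep.jot[p→/smodorem/tefisl; c→lori]
See: created
Do: keep.erase[p→/smodorem]
See: ToolError: not empty
Do: keep.jot[p→/to; c→tib]
See: created
Do: keep.shunt[s→/hist; d→/smodorem/ziplo]
See: ok
Do: datewheel.yhop[n→0]
See: 2300-10-06
Do: cruncher.shrink[x→-11]
See: 11
Do: keep.newfold[p→/smodorem/ziplo/desme_am]
See: ok
Do: datewheel.mhop[n→-36]
See: 2297-10-06
Do: keep.scanf[p→/]
See: [cre/, smodorem/, to]


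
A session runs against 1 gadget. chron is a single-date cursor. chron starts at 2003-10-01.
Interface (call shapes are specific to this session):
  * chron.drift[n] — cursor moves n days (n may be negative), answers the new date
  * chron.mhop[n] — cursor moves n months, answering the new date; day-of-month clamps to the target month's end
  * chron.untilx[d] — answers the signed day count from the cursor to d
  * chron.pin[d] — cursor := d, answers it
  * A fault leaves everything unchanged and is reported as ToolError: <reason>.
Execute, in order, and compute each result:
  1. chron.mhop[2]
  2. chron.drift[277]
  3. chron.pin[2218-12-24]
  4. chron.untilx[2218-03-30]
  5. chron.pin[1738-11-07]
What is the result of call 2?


Answer: 2004-09-03

Derivation:
% 1. chron.mhop(2) -> 2003-12-01
% 2. chron.drift(277) -> 2004-09-03
% 3. chron.pin(2218-12-24) -> 2218-12-24
% 4. chron.untilx(2218-03-30) -> -269
% 5. chron.pin(1738-11-07) -> 1738-11-07


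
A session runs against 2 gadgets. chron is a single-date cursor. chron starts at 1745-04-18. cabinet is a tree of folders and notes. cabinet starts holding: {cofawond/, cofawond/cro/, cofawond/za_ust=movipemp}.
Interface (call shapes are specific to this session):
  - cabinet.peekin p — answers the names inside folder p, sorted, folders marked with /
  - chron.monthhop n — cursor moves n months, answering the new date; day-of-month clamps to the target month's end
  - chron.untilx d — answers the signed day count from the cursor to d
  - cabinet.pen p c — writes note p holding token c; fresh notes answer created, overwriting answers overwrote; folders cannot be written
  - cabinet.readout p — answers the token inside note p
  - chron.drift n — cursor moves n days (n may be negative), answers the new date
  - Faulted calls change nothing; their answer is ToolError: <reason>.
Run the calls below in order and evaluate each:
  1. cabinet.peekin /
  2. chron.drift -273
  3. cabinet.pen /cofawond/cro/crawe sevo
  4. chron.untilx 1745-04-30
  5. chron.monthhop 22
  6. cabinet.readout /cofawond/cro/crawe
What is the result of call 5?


I try cabinet.peekin(p='/'), giving [cofawond/].
I try chron.drift(n='-273'), which returns 1744-07-19.
I run cabinet.pen(p='/cofawond/cro/crawe', c='sevo'), and see created.
Then chron.untilx(d='1745-04-30'), and get 285.
I use chron.monthhop(n='22'), yielding 1746-05-19.
I try cabinet.readout(p='/cofawond/cro/crawe'), and observe sevo.

Answer: 1746-05-19


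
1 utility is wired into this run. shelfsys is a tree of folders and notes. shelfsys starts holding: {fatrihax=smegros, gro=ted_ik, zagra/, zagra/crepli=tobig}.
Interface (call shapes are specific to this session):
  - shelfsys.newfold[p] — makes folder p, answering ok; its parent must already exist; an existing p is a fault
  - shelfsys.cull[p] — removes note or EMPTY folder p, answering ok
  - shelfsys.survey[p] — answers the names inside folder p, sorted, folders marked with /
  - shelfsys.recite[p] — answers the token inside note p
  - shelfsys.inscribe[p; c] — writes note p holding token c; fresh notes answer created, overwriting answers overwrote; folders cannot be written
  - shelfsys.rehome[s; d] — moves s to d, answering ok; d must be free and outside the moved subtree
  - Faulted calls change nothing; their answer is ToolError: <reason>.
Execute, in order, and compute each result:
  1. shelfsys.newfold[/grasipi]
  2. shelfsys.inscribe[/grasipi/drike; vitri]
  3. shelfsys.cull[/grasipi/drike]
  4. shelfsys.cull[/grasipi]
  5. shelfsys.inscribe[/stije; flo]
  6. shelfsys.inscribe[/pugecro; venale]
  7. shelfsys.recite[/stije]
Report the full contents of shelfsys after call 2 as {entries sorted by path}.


Answer: {fatrihax=smegros, grasipi/, grasipi/drike=vitri, gro=ted_ik, zagra/, zagra/crepli=tobig}

Derivation:
! 1. newfold(/grasipi) -> ok
! 2. inscribe(/grasipi/drike, vitri) -> created
! 3. cull(/grasipi/drike) -> ok
! 4. cull(/grasipi) -> ok
! 5. inscribe(/stije, flo) -> created
! 6. inscribe(/pugecro, venale) -> created
! 7. recite(/stije) -> flo


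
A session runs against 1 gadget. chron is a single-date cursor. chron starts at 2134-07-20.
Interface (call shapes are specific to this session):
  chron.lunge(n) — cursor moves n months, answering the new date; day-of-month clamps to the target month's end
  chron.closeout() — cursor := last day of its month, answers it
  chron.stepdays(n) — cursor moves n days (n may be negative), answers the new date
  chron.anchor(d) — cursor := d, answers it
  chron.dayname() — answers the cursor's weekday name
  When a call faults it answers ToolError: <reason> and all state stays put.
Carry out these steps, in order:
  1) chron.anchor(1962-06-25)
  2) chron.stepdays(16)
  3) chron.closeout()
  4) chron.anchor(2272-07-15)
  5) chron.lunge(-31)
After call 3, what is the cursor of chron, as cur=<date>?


Step: anchor[d=1962-06-25]
Result: 1962-06-25
Step: stepdays[n=16]
Result: 1962-07-11
Step: closeout[]
Result: 1962-07-31
Step: anchor[d=2272-07-15]
Result: 2272-07-15
Step: lunge[n=-31]
Result: 2269-12-15

Answer: cur=1962-07-31


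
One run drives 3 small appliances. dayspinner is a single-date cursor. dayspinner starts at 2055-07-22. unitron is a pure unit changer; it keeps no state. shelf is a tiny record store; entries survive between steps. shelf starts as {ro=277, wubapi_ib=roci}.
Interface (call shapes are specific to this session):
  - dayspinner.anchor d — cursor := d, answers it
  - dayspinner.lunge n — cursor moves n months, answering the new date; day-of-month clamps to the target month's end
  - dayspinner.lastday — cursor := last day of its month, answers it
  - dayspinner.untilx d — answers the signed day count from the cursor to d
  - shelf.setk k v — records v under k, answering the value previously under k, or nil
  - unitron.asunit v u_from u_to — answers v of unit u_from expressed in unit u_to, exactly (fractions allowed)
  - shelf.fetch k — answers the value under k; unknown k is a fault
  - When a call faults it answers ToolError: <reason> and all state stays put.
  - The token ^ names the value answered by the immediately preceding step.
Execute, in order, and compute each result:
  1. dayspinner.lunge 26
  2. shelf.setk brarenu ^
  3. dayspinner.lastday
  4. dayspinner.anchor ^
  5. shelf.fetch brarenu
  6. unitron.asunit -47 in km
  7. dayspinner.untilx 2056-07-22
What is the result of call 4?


! dayspinner.lunge(n: 26) : 2057-09-22
! shelf.setk(k: brarenu, v: ^) : nil
! dayspinner.lastday() : 2057-09-30
! dayspinner.anchor(d: ^) : 2057-09-30
! shelf.fetch(k: brarenu) : 2057-09-22
! unitron.asunit(v: -47, u_from: in, u_to: km) : -5969/5000000
! dayspinner.untilx(d: 2056-07-22) : -435

Answer: 2057-09-30


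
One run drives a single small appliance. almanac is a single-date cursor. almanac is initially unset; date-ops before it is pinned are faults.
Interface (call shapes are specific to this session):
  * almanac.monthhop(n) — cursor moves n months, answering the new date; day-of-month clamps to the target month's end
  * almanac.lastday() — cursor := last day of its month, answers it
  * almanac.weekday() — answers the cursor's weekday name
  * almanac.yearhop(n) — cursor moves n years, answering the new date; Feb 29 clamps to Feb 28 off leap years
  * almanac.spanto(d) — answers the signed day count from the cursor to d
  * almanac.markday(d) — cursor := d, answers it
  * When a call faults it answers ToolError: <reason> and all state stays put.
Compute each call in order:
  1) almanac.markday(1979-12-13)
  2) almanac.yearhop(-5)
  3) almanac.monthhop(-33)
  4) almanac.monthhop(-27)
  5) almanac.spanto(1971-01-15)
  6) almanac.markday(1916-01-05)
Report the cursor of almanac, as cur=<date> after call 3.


Do: markday[d=1979-12-13]
See: 1979-12-13
Do: yearhop[n=-5]
See: 1974-12-13
Do: monthhop[n=-33]
See: 1972-03-13
Do: monthhop[n=-27]
See: 1969-12-13
Do: spanto[d=1971-01-15]
See: 398
Do: markday[d=1916-01-05]
See: 1916-01-05

Answer: cur=1972-03-13


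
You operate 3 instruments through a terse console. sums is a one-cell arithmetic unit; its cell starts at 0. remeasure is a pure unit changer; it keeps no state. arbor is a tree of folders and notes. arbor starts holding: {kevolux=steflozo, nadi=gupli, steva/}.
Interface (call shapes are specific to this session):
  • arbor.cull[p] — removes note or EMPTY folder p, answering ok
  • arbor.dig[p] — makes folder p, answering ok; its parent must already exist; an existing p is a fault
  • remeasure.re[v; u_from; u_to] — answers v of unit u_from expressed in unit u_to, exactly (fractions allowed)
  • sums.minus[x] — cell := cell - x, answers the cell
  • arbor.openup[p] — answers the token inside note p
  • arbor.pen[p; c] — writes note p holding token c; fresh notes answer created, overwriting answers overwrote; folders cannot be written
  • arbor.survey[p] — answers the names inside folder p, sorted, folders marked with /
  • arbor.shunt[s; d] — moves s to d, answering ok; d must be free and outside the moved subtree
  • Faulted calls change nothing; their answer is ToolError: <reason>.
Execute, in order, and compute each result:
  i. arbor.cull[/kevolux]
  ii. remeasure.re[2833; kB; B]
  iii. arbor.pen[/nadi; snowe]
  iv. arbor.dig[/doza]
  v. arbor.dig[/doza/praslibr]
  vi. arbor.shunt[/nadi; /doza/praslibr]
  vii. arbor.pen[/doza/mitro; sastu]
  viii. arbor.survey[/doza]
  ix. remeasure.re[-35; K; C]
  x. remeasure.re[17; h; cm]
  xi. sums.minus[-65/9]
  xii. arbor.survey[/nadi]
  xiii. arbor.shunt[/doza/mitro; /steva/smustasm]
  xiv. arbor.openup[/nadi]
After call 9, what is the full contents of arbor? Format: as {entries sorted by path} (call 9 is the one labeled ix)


CALL arbor.cull[p='/kevolux']
RET  ok
CALL remeasure.re[v='2833'; u_from='kB'; u_to='B']
RET  2833000
CALL arbor.pen[p='/nadi'; c='snowe']
RET  overwrote
CALL arbor.dig[p='/doza']
RET  ok
CALL arbor.dig[p='/doza/praslibr']
RET  ok
CALL arbor.shunt[s='/nadi'; d='/doza/praslibr']
RET  ToolError: exists
CALL arbor.pen[p='/doza/mitro'; c='sastu']
RET  created
CALL arbor.survey[p='/doza']
RET  [mitro, praslibr/]
CALL remeasure.re[v='-35'; u_from='K'; u_to='C']
RET  -6163/20
CALL remeasure.re[v='17'; u_from='h'; u_to='cm']
RET  ToolError: incompatible units
CALL sums.minus[x='-65/9']
RET  65/9
CALL arbor.survey[p='/nadi']
RET  ToolError: not a directory
CALL arbor.shunt[s='/doza/mitro'; d='/steva/smustasm']
RET  ok
CALL arbor.openup[p='/nadi']
RET  snowe

Answer: {doza/, doza/mitro=sastu, doza/praslibr/, nadi=snowe, steva/}


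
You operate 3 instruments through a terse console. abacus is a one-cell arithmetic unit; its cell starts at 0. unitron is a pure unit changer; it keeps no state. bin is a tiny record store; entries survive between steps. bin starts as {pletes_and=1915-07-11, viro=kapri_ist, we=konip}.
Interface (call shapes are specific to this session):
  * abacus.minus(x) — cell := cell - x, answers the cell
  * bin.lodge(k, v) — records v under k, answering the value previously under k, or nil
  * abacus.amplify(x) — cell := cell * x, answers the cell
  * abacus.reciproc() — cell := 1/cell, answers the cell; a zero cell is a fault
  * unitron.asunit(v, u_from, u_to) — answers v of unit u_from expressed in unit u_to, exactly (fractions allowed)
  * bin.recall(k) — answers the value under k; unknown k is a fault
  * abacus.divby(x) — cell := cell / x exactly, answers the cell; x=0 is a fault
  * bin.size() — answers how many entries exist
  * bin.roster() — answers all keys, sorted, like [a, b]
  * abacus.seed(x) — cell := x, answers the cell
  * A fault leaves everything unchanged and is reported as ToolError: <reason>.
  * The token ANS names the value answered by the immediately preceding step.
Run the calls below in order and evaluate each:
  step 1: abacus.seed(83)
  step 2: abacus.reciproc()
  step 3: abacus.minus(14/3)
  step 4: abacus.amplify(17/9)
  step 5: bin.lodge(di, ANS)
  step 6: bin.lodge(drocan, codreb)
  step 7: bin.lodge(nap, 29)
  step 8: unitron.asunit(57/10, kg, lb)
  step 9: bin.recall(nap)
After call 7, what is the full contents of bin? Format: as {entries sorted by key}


CALL seed[x: 83]
RET  83
CALL reciproc[]
RET  1/83
CALL minus[x: 14/3]
RET  -1159/249
CALL amplify[x: 17/9]
RET  -19703/2241
CALL lodge[k: di; v: ANS]
RET  nil
CALL lodge[k: drocan; v: codreb]
RET  nil
CALL lodge[k: nap; v: 29]
RET  nil
CALL asunit[v: 57/10; u_from: kg; u_to: lb]
RET  570000000/45359237
CALL recall[k: nap]
RET  29

Answer: {di=-19703/2241, drocan=codreb, nap=29, pletes_and=1915-07-11, viro=kapri_ist, we=konip}


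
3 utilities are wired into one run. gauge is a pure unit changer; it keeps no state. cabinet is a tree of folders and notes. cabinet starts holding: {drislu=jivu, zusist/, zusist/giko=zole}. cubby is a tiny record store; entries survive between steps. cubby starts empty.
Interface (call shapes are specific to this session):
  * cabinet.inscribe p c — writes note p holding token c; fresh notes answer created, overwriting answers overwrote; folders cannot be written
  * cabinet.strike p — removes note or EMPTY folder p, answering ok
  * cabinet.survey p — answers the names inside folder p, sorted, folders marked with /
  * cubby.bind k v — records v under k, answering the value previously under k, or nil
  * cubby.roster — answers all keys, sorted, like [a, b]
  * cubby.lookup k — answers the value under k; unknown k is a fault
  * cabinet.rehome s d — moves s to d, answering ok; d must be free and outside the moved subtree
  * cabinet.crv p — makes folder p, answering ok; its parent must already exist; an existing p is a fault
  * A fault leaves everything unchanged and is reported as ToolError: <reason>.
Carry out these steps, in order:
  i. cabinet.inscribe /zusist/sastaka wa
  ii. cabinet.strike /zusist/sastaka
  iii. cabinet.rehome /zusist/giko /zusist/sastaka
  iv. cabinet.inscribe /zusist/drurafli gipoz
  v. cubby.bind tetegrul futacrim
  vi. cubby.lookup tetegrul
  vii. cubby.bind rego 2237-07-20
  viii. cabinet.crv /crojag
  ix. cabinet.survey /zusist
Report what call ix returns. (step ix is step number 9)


Answer: [drurafli, sastaka]

Derivation:
> inscribe p='/zusist/sastaka' c='wa'
= created
> strike p='/zusist/sastaka'
= ok
> rehome s='/zusist/giko' d='/zusist/sastaka'
= ok
> inscribe p='/zusist/drurafli' c='gipoz'
= created
> bind k='tetegrul' v='futacrim'
= nil
> lookup k='tetegrul'
= futacrim
> bind k='rego' v='2237-07-20'
= nil
> crv p='/crojag'
= ok
> survey p='/zusist'
= [drurafli, sastaka]


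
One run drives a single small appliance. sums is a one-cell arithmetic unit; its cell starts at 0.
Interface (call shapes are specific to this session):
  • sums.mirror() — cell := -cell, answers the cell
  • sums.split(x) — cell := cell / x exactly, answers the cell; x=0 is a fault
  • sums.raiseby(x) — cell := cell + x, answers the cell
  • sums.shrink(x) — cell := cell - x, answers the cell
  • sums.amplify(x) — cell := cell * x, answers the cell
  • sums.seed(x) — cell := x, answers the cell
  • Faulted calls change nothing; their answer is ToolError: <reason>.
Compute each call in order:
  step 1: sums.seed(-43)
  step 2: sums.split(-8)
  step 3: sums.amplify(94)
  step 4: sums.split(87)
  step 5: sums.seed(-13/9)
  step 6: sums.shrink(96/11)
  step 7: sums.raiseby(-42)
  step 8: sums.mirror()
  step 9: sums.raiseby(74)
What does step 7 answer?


-- sums.seed(x='-43') : -43
-- sums.split(x='-8') : 43/8
-- sums.amplify(x='94') : 2021/4
-- sums.split(x='87') : 2021/348
-- sums.seed(x='-13/9') : -13/9
-- sums.shrink(x='96/11') : -1007/99
-- sums.raiseby(x='-42') : -5165/99
-- sums.mirror() : 5165/99
-- sums.raiseby(x='74') : 12491/99

Answer: -5165/99
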